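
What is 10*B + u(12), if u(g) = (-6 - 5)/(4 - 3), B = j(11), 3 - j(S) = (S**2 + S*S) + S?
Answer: -2511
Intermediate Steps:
j(S) = 3 - S - 2*S**2 (j(S) = 3 - ((S**2 + S*S) + S) = 3 - ((S**2 + S**2) + S) = 3 - (2*S**2 + S) = 3 - (S + 2*S**2) = 3 + (-S - 2*S**2) = 3 - S - 2*S**2)
B = -250 (B = 3 - 1*11 - 2*11**2 = 3 - 11 - 2*121 = 3 - 11 - 242 = -250)
u(g) = -11 (u(g) = -11/1 = -11*1 = -11)
10*B + u(12) = 10*(-250) - 11 = -2500 - 11 = -2511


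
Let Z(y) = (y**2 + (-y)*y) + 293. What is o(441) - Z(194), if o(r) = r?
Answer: 148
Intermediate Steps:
Z(y) = 293 (Z(y) = (y**2 - y**2) + 293 = 0 + 293 = 293)
o(441) - Z(194) = 441 - 1*293 = 441 - 293 = 148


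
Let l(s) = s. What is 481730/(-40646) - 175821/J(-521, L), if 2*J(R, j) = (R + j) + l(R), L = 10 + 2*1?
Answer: 33487036/101615 ≈ 329.55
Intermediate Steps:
L = 12 (L = 10 + 2 = 12)
J(R, j) = R + j/2 (J(R, j) = ((R + j) + R)/2 = (j + 2*R)/2 = R + j/2)
481730/(-40646) - 175821/J(-521, L) = 481730/(-40646) - 175821/(-521 + (1/2)*12) = 481730*(-1/40646) - 175821/(-521 + 6) = -240865/20323 - 175821/(-515) = -240865/20323 - 175821*(-1/515) = -240865/20323 + 1707/5 = 33487036/101615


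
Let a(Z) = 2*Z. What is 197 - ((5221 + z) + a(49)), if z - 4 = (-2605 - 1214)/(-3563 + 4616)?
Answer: -1797953/351 ≈ -5122.4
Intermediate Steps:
z = 131/351 (z = 4 + (-2605 - 1214)/(-3563 + 4616) = 4 - 3819/1053 = 4 - 3819*1/1053 = 4 - 1273/351 = 131/351 ≈ 0.37322)
197 - ((5221 + z) + a(49)) = 197 - ((5221 + 131/351) + 2*49) = 197 - (1832702/351 + 98) = 197 - 1*1867100/351 = 197 - 1867100/351 = -1797953/351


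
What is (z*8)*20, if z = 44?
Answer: 7040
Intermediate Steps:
(z*8)*20 = (44*8)*20 = 352*20 = 7040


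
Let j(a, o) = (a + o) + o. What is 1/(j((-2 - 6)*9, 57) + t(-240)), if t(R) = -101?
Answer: -1/59 ≈ -0.016949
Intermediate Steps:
j(a, o) = a + 2*o
1/(j((-2 - 6)*9, 57) + t(-240)) = 1/(((-2 - 6)*9 + 2*57) - 101) = 1/((-8*9 + 114) - 101) = 1/((-72 + 114) - 101) = 1/(42 - 101) = 1/(-59) = -1/59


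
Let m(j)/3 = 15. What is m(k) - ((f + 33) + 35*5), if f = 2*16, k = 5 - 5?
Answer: -195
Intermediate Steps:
k = 0
f = 32
m(j) = 45 (m(j) = 3*15 = 45)
m(k) - ((f + 33) + 35*5) = 45 - ((32 + 33) + 35*5) = 45 - (65 + 175) = 45 - 1*240 = 45 - 240 = -195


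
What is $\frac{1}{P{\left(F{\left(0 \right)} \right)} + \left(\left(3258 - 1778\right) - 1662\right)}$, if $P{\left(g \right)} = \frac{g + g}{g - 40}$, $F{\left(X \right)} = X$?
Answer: $- \frac{1}{182} \approx -0.0054945$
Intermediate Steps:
$P{\left(g \right)} = \frac{2 g}{-40 + g}$
$\frac{1}{P{\left(F{\left(0 \right)} \right)} + \left(\left(3258 - 1778\right) - 1662\right)} = \frac{1}{2 \cdot 0 \frac{1}{-40 + 0} + \left(\left(3258 - 1778\right) - 1662\right)} = \frac{1}{2 \cdot 0 \frac{1}{-40} + \left(1480 - 1662\right)} = \frac{1}{2 \cdot 0 \left(- \frac{1}{40}\right) - 182} = \frac{1}{0 - 182} = \frac{1}{-182} = - \frac{1}{182}$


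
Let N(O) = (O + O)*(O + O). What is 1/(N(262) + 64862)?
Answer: 1/339438 ≈ 2.9460e-6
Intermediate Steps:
N(O) = 4*O**2 (N(O) = (2*O)*(2*O) = 4*O**2)
1/(N(262) + 64862) = 1/(4*262**2 + 64862) = 1/(4*68644 + 64862) = 1/(274576 + 64862) = 1/339438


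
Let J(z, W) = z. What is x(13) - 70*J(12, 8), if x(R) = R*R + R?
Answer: -658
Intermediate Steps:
x(R) = R + R² (x(R) = R² + R = R + R²)
x(13) - 70*J(12, 8) = 13*(1 + 13) - 70*12 = 13*14 - 840 = 182 - 840 = -658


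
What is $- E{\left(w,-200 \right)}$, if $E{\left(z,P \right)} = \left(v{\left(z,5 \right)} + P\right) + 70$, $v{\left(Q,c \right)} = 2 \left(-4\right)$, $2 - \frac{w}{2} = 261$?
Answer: $138$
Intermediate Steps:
$w = -518$ ($w = 4 - 522 = -518$)
$v{\left(Q,c \right)} = -8$
$E{\left(z,P \right)} = 62 + P$ ($E{\left(z,P \right)} = \left(-8 + P\right) + 70 = 62 + P$)
$- E{\left(w,-200 \right)} = - (62 - 200) = \left(-1\right) \left(-138\right) = 138$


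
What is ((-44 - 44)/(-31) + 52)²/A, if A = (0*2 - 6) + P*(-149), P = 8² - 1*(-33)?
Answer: -2890000/13895099 ≈ -0.20799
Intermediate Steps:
P = 97 (P = 64 + 33 = 97)
A = -14459 (A = (0*2 - 6) + 97*(-149) = (0 - 6) - 14453 = -6 - 14453 = -14459)
((-44 - 44)/(-31) + 52)²/A = ((-44 - 44)/(-31) + 52)²/(-14459) = (-88*(-1/31) + 52)²*(-1/14459) = (88/31 + 52)²*(-1/14459) = (1700/31)²*(-1/14459) = (2890000/961)*(-1/14459) = -2890000/13895099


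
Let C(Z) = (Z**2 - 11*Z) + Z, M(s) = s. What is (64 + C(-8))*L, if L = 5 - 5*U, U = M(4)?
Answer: -3120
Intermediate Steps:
U = 4
C(Z) = Z**2 - 10*Z
L = -15 (L = 5 - 5*4 = 5 - 20 = -15)
(64 + C(-8))*L = (64 - 8*(-10 - 8))*(-15) = (64 - 8*(-18))*(-15) = (64 + 144)*(-15) = 208*(-15) = -3120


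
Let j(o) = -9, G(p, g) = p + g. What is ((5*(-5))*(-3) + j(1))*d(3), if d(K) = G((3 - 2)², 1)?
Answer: 132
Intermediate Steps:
G(p, g) = g + p
d(K) = 2 (d(K) = 1 + (3 - 2)² = 1 + 1² = 1 + 1 = 2)
((5*(-5))*(-3) + j(1))*d(3) = ((5*(-5))*(-3) - 9)*2 = (-25*(-3) - 9)*2 = (75 - 9)*2 = 66*2 = 132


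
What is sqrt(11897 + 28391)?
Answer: 4*sqrt(2518) ≈ 200.72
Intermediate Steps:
sqrt(11897 + 28391) = sqrt(40288) = 4*sqrt(2518)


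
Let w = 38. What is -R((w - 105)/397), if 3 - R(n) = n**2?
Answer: -468338/157609 ≈ -2.9715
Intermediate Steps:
R(n) = 3 - n**2
-R((w - 105)/397) = -(3 - ((38 - 105)/397)**2) = -(3 - (-67*1/397)**2) = -(3 - (-67/397)**2) = -(3 - 1*4489/157609) = -(3 - 4489/157609) = -1*468338/157609 = -468338/157609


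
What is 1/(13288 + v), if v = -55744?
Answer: -1/42456 ≈ -2.3554e-5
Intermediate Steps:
1/(13288 + v) = 1/(13288 - 55744) = 1/(-42456) = -1/42456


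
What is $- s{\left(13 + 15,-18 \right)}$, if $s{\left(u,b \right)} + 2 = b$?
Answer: $20$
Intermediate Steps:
$s{\left(u,b \right)} = -2 + b$
$- s{\left(13 + 15,-18 \right)} = - (-2 - 18) = \left(-1\right) \left(-20\right) = 20$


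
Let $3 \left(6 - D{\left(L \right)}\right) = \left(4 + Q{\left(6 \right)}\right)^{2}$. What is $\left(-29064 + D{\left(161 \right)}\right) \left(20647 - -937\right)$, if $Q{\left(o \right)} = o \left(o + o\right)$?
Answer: $- \frac{2006232800}{3} \approx -6.6874 \cdot 10^{8}$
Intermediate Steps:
$Q{\left(o \right)} = 2 o^{2}$ ($Q{\left(o \right)} = o 2 o = 2 o^{2}$)
$D{\left(L \right)} = - \frac{5758}{3}$ ($D{\left(L \right)} = 6 - \frac{\left(4 + 2 \cdot 6^{2}\right)^{2}}{3} = 6 - \frac{\left(4 + 2 \cdot 36\right)^{2}}{3} = 6 - \frac{\left(4 + 72\right)^{2}}{3} = 6 - \frac{76^{2}}{3} = 6 - \frac{5776}{3} = - \frac{5758}{3}$)
$\left(-29064 + D{\left(161 \right)}\right) \left(20647 - -937\right) = \left(-29064 - \frac{5758}{3}\right) \left(20647 - -937\right) = - \frac{92950 \left(20647 - -937\right)}{3} = - \frac{92950 \left(20647 + \left(-9732 + 10669\right)\right)}{3} = - \frac{92950 \left(20647 + 937\right)}{3} = \left(- \frac{92950}{3}\right) 21584 = - \frac{2006232800}{3}$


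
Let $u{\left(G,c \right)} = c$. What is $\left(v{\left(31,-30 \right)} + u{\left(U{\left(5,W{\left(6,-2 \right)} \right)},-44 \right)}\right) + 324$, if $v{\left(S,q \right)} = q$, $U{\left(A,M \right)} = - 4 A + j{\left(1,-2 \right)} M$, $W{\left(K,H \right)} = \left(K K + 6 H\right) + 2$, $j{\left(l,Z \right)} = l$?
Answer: $250$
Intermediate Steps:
$W{\left(K,H \right)} = 2 + K^{2} + 6 H$ ($W{\left(K,H \right)} = \left(K^{2} + 6 H\right) + 2 = 2 + K^{2} + 6 H$)
$U{\left(A,M \right)} = M - 4 A$ ($U{\left(A,M \right)} = - 4 A + 1 M = - 4 A + M = M - 4 A$)
$\left(v{\left(31,-30 \right)} + u{\left(U{\left(5,W{\left(6,-2 \right)} \right)},-44 \right)}\right) + 324 = \left(-30 - 44\right) + 324 = -74 + 324 = 250$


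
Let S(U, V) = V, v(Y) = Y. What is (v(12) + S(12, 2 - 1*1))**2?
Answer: 169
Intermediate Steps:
(v(12) + S(12, 2 - 1*1))**2 = (12 + (2 - 1*1))**2 = (12 + (2 - 1))**2 = (12 + 1)**2 = 13**2 = 169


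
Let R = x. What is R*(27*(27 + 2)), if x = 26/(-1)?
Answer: -20358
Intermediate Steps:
x = -26 (x = 26*(-1) = -26)
R = -26
R*(27*(27 + 2)) = -702*(27 + 2) = -702*29 = -26*783 = -20358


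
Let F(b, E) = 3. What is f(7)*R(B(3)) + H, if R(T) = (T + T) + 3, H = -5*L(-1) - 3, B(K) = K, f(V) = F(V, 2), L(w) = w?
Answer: 29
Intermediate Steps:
f(V) = 3
H = 2 (H = -5*(-1) - 3 = 5 - 3 = 2)
R(T) = 3 + 2*T (R(T) = 2*T + 3 = 3 + 2*T)
f(7)*R(B(3)) + H = 3*(3 + 2*3) + 2 = 3*(3 + 6) + 2 = 3*9 + 2 = 27 + 2 = 29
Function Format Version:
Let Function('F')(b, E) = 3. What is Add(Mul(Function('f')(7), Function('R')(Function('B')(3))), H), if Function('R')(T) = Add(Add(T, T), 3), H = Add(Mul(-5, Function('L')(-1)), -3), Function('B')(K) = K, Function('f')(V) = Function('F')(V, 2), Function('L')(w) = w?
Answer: 29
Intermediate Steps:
Function('f')(V) = 3
H = 2 (H = Add(Mul(-5, -1), -3) = Add(5, -3) = 2)
Function('R')(T) = Add(3, Mul(2, T)) (Function('R')(T) = Add(Mul(2, T), 3) = Add(3, Mul(2, T)))
Add(Mul(Function('f')(7), Function('R')(Function('B')(3))), H) = Add(Mul(3, Add(3, Mul(2, 3))), 2) = Add(Mul(3, Add(3, 6)), 2) = Add(Mul(3, 9), 2) = Add(27, 2) = 29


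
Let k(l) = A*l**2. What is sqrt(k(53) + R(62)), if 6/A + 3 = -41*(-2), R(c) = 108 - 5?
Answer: sqrt(1974289)/79 ≈ 17.786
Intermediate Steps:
R(c) = 103
A = 6/79 (A = 6/(-3 - 41*(-2)) = 6/(-3 + 82) = 6/79 ≈ 0.075949)
k(l) = 6*l**2/79
sqrt(k(53) + R(62)) = sqrt((6/79)*53**2 + 103) = sqrt((6/79)*2809 + 103) = sqrt(16854/79 + 103) = sqrt(24991/79) = sqrt(1974289)/79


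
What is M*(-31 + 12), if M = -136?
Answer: 2584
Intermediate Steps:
M*(-31 + 12) = -136*(-31 + 12) = -136*(-19) = 2584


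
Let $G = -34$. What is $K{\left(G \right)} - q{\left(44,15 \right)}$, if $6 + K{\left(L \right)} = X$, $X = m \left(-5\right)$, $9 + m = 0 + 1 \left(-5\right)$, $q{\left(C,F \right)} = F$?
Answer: $49$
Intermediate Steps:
$m = -14$ ($m = -9 + \left(0 + 1 \left(-5\right)\right) = -9 + \left(0 - 5\right) = -9 - 5 = -14$)
$X = 70$ ($X = \left(-14\right) \left(-5\right) = 70$)
$K{\left(L \right)} = 64$ ($K{\left(L \right)} = -6 + 70 = 64$)
$K{\left(G \right)} - q{\left(44,15 \right)} = 64 - 15 = 49$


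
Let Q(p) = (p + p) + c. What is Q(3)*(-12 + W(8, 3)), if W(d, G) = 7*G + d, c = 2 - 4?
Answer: 68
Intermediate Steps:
c = -2
W(d, G) = d + 7*G
Q(p) = -2 + 2*p (Q(p) = (p + p) - 2 = 2*p - 2 = -2 + 2*p)
Q(3)*(-12 + W(8, 3)) = (-2 + 2*3)*(-12 + (8 + 7*3)) = (-2 + 6)*(-12 + (8 + 21)) = 4*(-12 + 29) = 4*17 = 68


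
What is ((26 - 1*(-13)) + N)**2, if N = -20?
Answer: 361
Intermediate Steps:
((26 - 1*(-13)) + N)**2 = ((26 - 1*(-13)) - 20)**2 = ((26 + 13) - 20)**2 = (39 - 20)**2 = 19**2 = 361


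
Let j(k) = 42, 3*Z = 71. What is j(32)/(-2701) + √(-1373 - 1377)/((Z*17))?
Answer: -42/2701 + 15*I*√110/1207 ≈ -0.01555 + 0.13034*I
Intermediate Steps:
Z = 71/3 (Z = (⅓)*71 = 71/3 ≈ 23.667)
j(32)/(-2701) + √(-1373 - 1377)/((Z*17)) = 42/(-2701) + √(-1373 - 1377)/(((71/3)*17)) = 42*(-1/2701) + √(-2750)/(1207/3) = -42/2701 + (5*I*√110)*(3/1207) = -42/2701 + 15*I*√110/1207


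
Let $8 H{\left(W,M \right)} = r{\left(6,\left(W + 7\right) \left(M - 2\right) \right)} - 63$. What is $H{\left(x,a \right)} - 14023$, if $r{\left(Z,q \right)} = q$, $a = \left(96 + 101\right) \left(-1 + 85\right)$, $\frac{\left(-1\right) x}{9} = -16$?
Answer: $\frac{2386199}{8} \approx 2.9828 \cdot 10^{5}$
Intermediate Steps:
$x = 144$ ($x = \left(-9\right) \left(-16\right) = 144$)
$a = 16548$ ($a = 197 \cdot 84 = 16548$)
$H{\left(W,M \right)} = - \frac{63}{8} + \frac{\left(-2 + M\right) \left(7 + W\right)}{8}$ ($H{\left(W,M \right)} = \frac{\left(W + 7\right) \left(M - 2\right) - 63}{8} = \frac{\left(7 + W\right) \left(-2 + M\right) - 63}{8} = \frac{\left(-2 + M\right) \left(7 + W\right) - 63}{8} = \frac{-63 + \left(-2 + M\right) \left(7 + W\right)}{8} = - \frac{63}{8} + \frac{\left(-2 + M\right) \left(7 + W\right)}{8}$)
$H{\left(x,a \right)} - 14023 = \left(- \frac{77}{8} - 36 + \frac{7}{8} \cdot 16548 + \frac{1}{8} \cdot 16548 \cdot 144\right) - 14023 = \left(- \frac{77}{8} - 36 + \frac{28959}{2} + 297864\right) - 14023 = \frac{2498383}{8} - 14023 = \frac{2386199}{8}$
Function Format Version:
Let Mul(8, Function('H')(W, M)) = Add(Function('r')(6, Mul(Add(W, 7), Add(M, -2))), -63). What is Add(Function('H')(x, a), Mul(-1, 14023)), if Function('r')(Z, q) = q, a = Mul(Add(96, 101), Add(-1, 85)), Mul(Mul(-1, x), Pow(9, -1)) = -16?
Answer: Rational(2386199, 8) ≈ 2.9828e+5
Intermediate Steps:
x = 144 (x = Mul(-9, -16) = 144)
a = 16548 (a = Mul(197, 84) = 16548)
Function('H')(W, M) = Add(Rational(-63, 8), Mul(Rational(1, 8), Add(-2, M), Add(7, W))) (Function('H')(W, M) = Mul(Rational(1, 8), Add(Mul(Add(W, 7), Add(M, -2)), -63)) = Mul(Rational(1, 8), Add(Mul(Add(7, W), Add(-2, M)), -63)) = Mul(Rational(1, 8), Add(Mul(Add(-2, M), Add(7, W)), -63)) = Mul(Rational(1, 8), Add(-63, Mul(Add(-2, M), Add(7, W)))) = Add(Rational(-63, 8), Mul(Rational(1, 8), Add(-2, M), Add(7, W))))
Add(Function('H')(x, a), Mul(-1, 14023)) = Add(Add(Rational(-77, 8), Mul(Rational(-1, 4), 144), Mul(Rational(7, 8), 16548), Mul(Rational(1, 8), 16548, 144)), Mul(-1, 14023)) = Add(Add(Rational(-77, 8), -36, Rational(28959, 2), 297864), -14023) = Add(Rational(2498383, 8), -14023) = Rational(2386199, 8)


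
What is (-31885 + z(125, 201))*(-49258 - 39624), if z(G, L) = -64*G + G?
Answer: 3533948320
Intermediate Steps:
z(G, L) = -63*G
(-31885 + z(125, 201))*(-49258 - 39624) = (-31885 - 63*125)*(-49258 - 39624) = (-31885 - 7875)*(-88882) = -39760*(-88882) = 3533948320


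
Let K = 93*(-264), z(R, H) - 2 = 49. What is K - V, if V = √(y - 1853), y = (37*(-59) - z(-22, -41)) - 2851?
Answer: -24552 - I*√6938 ≈ -24552.0 - 83.295*I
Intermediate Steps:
z(R, H) = 51 (z(R, H) = 2 + 49 = 51)
y = -5085 (y = (37*(-59) - 1*51) - 2851 = (-2183 - 51) - 2851 = -2234 - 2851 = -5085)
K = -24552
V = I*√6938 (V = √(-5085 - 1853) = √(-6938) = I*√6938 ≈ 83.295*I)
K - V = -24552 - I*√6938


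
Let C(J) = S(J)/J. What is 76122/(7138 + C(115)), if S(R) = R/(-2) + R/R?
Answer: 1945340/182403 ≈ 10.665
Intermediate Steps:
S(R) = 1 - R/2 (S(R) = R*(-1/2) + 1 = -R/2 + 1 = 1 - R/2)
C(J) = (1 - J/2)/J
76122/(7138 + C(115)) = 76122/(7138 + (1/2)*(2 - 1*115)/115) = 76122/(7138 + (1/2)*(1/115)*(2 - 115)) = 76122/(7138 + (1/2)*(1/115)*(-113)) = 76122/(7138 - 113/230) = 76122/(1641627/230) = 76122*(230/1641627) = 1945340/182403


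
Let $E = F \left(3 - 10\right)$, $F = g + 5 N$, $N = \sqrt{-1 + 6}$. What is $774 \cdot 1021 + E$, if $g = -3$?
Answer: $790275 - 35 \sqrt{5} \approx 7.902 \cdot 10^{5}$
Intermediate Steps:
$N = \sqrt{5} \approx 2.2361$
$F = -3 + 5 \sqrt{5} \approx 8.1803$
$E = 21 - 35 \sqrt{5}$ ($E = \left(-3 + 5 \sqrt{5}\right) \left(3 - 10\right) = \left(-3 + 5 \sqrt{5}\right) \left(-7\right) = 21 - 35 \sqrt{5} \approx -57.262$)
$774 \cdot 1021 + E = 774 \cdot 1021 + \left(21 - 35 \sqrt{5}\right) = 790254 + \left(21 - 35 \sqrt{5}\right) = 790275 - 35 \sqrt{5}$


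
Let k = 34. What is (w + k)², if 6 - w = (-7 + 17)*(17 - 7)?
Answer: 3600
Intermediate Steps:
w = -94 (w = 6 - (-7 + 17)*(17 - 7) = 6 - 10*10 = 6 - 1*100 = 6 - 100 = -94)
(w + k)² = (-94 + 34)² = (-60)² = 3600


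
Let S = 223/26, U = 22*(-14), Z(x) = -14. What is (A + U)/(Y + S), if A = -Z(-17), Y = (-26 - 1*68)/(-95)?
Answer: -726180/23629 ≈ -30.733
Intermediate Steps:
U = -308
Y = 94/95 (Y = (-26 - 68)*(-1/95) = -94*(-1/95) = 94/95 ≈ 0.98947)
A = 14 (A = -1*(-14) = 14)
S = 223/26 (S = 223*(1/26) = 223/26 ≈ 8.5769)
(A + U)/(Y + S) = (14 - 308)/(94/95 + 223/26) = -294/23629/2470 = -294*2470/23629 = -726180/23629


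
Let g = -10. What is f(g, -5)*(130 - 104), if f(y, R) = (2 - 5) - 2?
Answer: -130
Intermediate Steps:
f(y, R) = -5 (f(y, R) = -3 - 2 = -5)
f(g, -5)*(130 - 104) = -5*(130 - 104) = -5*26 = -130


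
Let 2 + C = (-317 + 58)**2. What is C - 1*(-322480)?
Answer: 389559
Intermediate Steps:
C = 67079 (C = -2 + (-317 + 58)**2 = -2 + (-259)**2 = -2 + 67081 = 67079)
C - 1*(-322480) = 67079 - 1*(-322480) = 67079 + 322480 = 389559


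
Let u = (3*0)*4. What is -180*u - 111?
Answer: -111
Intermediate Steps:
u = 0 (u = 0*4 = 0)
-180*u - 111 = -180*0 - 111 = 0 - 111 = -111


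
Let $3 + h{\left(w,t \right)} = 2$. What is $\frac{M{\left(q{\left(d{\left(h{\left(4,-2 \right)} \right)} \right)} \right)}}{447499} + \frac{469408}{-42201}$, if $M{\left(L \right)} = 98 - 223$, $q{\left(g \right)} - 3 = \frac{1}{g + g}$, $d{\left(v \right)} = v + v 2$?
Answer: $- \frac{210064885717}{18884905299} \approx -11.123$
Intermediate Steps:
$h{\left(w,t \right)} = -1$ ($h{\left(w,t \right)} = -3 + 2 = -1$)
$d{\left(v \right)} = 3 v$ ($d{\left(v \right)} = v + 2 v = 3 v$)
$q{\left(g \right)} = 3 + \frac{1}{2 g}$ ($q{\left(g \right)} = 3 + \frac{1}{g + g} = 3 + \frac{1}{2 g}$)
$M{\left(L \right)} = -125$ ($M{\left(L \right)} = 98 - 223 = -125$)
$\frac{M{\left(q{\left(d{\left(h{\left(4,-2 \right)} \right)} \right)} \right)}}{447499} + \frac{469408}{-42201} = - \frac{125}{447499} + \frac{469408}{-42201} = \left(-125\right) \frac{1}{447499} + 469408 \left(- \frac{1}{42201}\right) = - \frac{125}{447499} - \frac{469408}{42201} = - \frac{210064885717}{18884905299}$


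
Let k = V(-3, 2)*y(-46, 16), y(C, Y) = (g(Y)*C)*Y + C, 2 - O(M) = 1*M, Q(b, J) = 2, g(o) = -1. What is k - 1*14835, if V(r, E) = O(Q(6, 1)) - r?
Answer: -12765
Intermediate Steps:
O(M) = 2 - M
V(r, E) = -r (V(r, E) = (2 - 1*2) - r = (2 - 2) - r = 0 - r = -r)
y(C, Y) = C - C*Y (y(C, Y) = (-C)*Y + C = -C*Y + C = C - C*Y)
k = 2070 (k = (-1*(-3))*(-46*(1 - 1*16)) = 3*(-46*(1 - 16)) = 3*(-46*(-15)) = 3*690 = 2070)
k - 1*14835 = 2070 - 1*14835 = 2070 - 14835 = -12765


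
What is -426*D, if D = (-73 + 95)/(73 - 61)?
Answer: -781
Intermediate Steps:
D = 11/6 (D = 22/12 = 22*(1/12) = 11/6 ≈ 1.8333)
-426*D = -426*11/6 = -781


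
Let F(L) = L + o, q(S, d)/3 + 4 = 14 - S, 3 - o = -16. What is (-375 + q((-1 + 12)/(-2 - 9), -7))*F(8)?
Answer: -9234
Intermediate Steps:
o = 19 (o = 3 - 1*(-16) = 3 + 16 = 19)
q(S, d) = 30 - 3*S (q(S, d) = -12 + 3*(14 - S) = -12 + (42 - 3*S) = 30 - 3*S)
F(L) = 19 + L (F(L) = L + 19 = 19 + L)
(-375 + q((-1 + 12)/(-2 - 9), -7))*F(8) = (-375 + (30 - 3*(-1 + 12)/(-2 - 9)))*(19 + 8) = (-375 + (30 - 33/(-11)))*27 = (-375 + (30 - 33*(-1)/11))*27 = (-375 + (30 - 3*(-1)))*27 = (-375 + (30 + 3))*27 = (-375 + 33)*27 = -342*27 = -9234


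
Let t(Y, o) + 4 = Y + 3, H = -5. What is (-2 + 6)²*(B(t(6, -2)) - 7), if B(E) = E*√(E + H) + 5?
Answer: -32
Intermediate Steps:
t(Y, o) = -1 + Y (t(Y, o) = -4 + (Y + 3) = -4 + (3 + Y) = -1 + Y)
B(E) = 5 + E*√(-5 + E) (B(E) = E*√(E - 5) + 5 = E*√(-5 + E) + 5 = 5 + E*√(-5 + E))
(-2 + 6)²*(B(t(6, -2)) - 7) = (-2 + 6)²*((5 + (-1 + 6)*√(-5 + (-1 + 6))) - 7) = 4²*((5 + 5*√(-5 + 5)) - 7) = 16*((5 + 5*√0) - 7) = 16*((5 + 5*0) - 7) = 16*((5 + 0) - 7) = 16*(5 - 7) = 16*(-2) = -32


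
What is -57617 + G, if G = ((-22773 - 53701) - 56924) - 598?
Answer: -191613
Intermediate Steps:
G = -133996 (G = (-76474 - 56924) - 598 = -133398 - 598 = -133996)
-57617 + G = -57617 - 133996 = -191613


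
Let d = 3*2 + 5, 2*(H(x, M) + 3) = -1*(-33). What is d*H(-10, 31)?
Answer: 297/2 ≈ 148.50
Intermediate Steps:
H(x, M) = 27/2 (H(x, M) = -3 + (-1*(-33))/2 = -3 + (½)*33 = -3 + 33/2 = 27/2)
d = 11 (d = 6 + 5 = 11)
d*H(-10, 31) = 11*(27/2) = 297/2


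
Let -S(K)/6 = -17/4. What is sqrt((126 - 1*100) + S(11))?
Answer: sqrt(206)/2 ≈ 7.1764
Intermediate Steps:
S(K) = 51/2 (S(K) = -(-102)/4 = -6*(-17/4) = 51/2)
sqrt((126 - 1*100) + S(11)) = sqrt((126 - 1*100) + 51/2) = sqrt((126 - 100) + 51/2) = sqrt(26 + 51/2) = sqrt(103/2) = sqrt(206)/2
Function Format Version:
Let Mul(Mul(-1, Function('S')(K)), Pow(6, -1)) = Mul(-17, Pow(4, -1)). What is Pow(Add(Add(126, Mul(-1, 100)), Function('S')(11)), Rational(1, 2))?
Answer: Mul(Rational(1, 2), Pow(206, Rational(1, 2))) ≈ 7.1764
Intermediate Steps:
Function('S')(K) = Rational(51, 2) (Function('S')(K) = Mul(-6, Mul(-17, Pow(4, -1))) = Mul(-6, Mul(-17, Rational(1, 4))) = Mul(-6, Rational(-17, 4)) = Rational(51, 2))
Pow(Add(Add(126, Mul(-1, 100)), Function('S')(11)), Rational(1, 2)) = Pow(Add(Add(126, Mul(-1, 100)), Rational(51, 2)), Rational(1, 2)) = Pow(Add(Add(126, -100), Rational(51, 2)), Rational(1, 2)) = Pow(Add(26, Rational(51, 2)), Rational(1, 2)) = Pow(Rational(103, 2), Rational(1, 2)) = Mul(Rational(1, 2), Pow(206, Rational(1, 2)))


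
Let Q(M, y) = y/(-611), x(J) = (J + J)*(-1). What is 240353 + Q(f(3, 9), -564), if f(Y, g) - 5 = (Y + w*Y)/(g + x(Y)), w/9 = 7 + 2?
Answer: 3124601/13 ≈ 2.4035e+5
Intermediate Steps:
w = 81 (w = 9*(7 + 2) = 9*9 = 81)
x(J) = -2*J (x(J) = (2*J)*(-1) = -2*J)
f(Y, g) = 5 + 82*Y/(g - 2*Y) (f(Y, g) = 5 + (Y + 81*Y)/(g - 2*Y) = 5 + (82*Y)/(g - 2*Y) = 5 + 82*Y/(g - 2*Y))
Q(M, y) = -y/611 (Q(M, y) = y*(-1/611) = -y/611)
240353 + Q(f(3, 9), -564) = 240353 - 1/611*(-564) = 240353 + 12/13 = 3124601/13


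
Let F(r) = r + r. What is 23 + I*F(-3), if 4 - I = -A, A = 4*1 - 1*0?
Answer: -25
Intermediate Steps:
A = 4 (A = 4 + 0 = 4)
I = 8 (I = 4 - (-1)*4 = 4 - 1*(-4) = 4 + 4 = 8)
F(r) = 2*r
23 + I*F(-3) = 23 + 8*(2*(-3)) = 23 + 8*(-6) = 23 - 48 = -25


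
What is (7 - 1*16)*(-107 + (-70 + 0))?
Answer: 1593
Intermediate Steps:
(7 - 1*16)*(-107 + (-70 + 0)) = (7 - 16)*(-107 - 70) = -9*(-177) = 1593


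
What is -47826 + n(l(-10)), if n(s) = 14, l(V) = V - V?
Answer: -47812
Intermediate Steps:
l(V) = 0
-47826 + n(l(-10)) = -47826 + 14 = -47812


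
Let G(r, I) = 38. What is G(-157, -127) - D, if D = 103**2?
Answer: -10571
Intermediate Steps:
D = 10609
G(-157, -127) - D = 38 - 1*10609 = 38 - 10609 = -10571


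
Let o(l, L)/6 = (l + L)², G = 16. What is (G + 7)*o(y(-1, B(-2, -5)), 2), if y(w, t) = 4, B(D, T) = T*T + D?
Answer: 4968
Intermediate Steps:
B(D, T) = D + T² (B(D, T) = T² + D = D + T²)
o(l, L) = 6*(L + l)² (o(l, L) = 6*(l + L)² = 6*(L + l)²)
(G + 7)*o(y(-1, B(-2, -5)), 2) = (16 + 7)*(6*(2 + 4)²) = 23*(6*6²) = 23*(6*36) = 23*216 = 4968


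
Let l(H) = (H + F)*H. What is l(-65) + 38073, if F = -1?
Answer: 42363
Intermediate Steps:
l(H) = H*(-1 + H) (l(H) = (H - 1)*H = (-1 + H)*H = H*(-1 + H))
l(-65) + 38073 = -65*(-1 - 65) + 38073 = -65*(-66) + 38073 = 4290 + 38073 = 42363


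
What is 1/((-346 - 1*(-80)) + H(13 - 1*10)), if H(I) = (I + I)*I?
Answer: -1/248 ≈ -0.0040323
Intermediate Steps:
H(I) = 2*I² (H(I) = (2*I)*I = 2*I²)
1/((-346 - 1*(-80)) + H(13 - 1*10)) = 1/((-346 - 1*(-80)) + 2*(13 - 1*10)²) = 1/((-346 + 80) + 2*(13 - 10)²) = 1/(-266 + 2*3²) = 1/(-266 + 2*9) = 1/(-266 + 18) = 1/(-248) = -1/248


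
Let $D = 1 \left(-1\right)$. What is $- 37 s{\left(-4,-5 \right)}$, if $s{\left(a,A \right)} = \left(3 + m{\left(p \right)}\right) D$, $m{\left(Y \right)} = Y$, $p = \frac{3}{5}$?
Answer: $\frac{666}{5} \approx 133.2$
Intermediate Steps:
$p = \frac{3}{5}$ ($p = 3 \cdot \frac{1}{5} = \frac{3}{5} \approx 0.6$)
$D = -1$
$s{\left(a,A \right)} = - \frac{18}{5}$ ($s{\left(a,A \right)} = \left(3 + \frac{3}{5}\right) \left(-1\right) = \frac{18}{5} \left(-1\right) = - \frac{18}{5}$)
$- 37 s{\left(-4,-5 \right)} = \left(-37\right) \left(- \frac{18}{5}\right) = \frac{666}{5}$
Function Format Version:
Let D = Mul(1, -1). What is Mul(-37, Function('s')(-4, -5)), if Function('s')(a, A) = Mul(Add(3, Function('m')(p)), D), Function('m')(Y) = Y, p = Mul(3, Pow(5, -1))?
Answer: Rational(666, 5) ≈ 133.20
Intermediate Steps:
p = Rational(3, 5) (p = Mul(3, Rational(1, 5)) = Rational(3, 5) ≈ 0.60000)
D = -1
Function('s')(a, A) = Rational(-18, 5) (Function('s')(a, A) = Mul(Add(3, Rational(3, 5)), -1) = Mul(Rational(18, 5), -1) = Rational(-18, 5))
Mul(-37, Function('s')(-4, -5)) = Mul(-37, Rational(-18, 5)) = Rational(666, 5)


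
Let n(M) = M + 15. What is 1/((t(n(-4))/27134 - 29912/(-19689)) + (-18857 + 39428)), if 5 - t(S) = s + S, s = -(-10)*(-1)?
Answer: 267120663/5495345014055 ≈ 4.8609e-5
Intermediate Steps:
n(M) = 15 + M
s = -10 (s = -1*10 = -10)
t(S) = 15 - S (t(S) = 5 - (-10 + S) = 5 + (10 - S) = 15 - S)
1/((t(n(-4))/27134 - 29912/(-19689)) + (-18857 + 39428)) = 1/(((15 - (15 - 4))/27134 - 29912/(-19689)) + (-18857 + 39428)) = 1/(((15 - 1*11)*(1/27134) - 29912*(-1/19689)) + 20571) = 1/(((15 - 11)*(1/27134) + 29912/19689) + 20571) = 1/((4*(1/27134) + 29912/19689) + 20571) = 1/((2/13567 + 29912/19689) + 20571) = 1/(405855482/267120663 + 20571) = 1/(5495345014055/267120663) = 267120663/5495345014055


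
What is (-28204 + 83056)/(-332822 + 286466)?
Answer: -4571/3863 ≈ -1.1833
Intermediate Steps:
(-28204 + 83056)/(-332822 + 286466) = 54852/(-46356) = 54852*(-1/46356) = -4571/3863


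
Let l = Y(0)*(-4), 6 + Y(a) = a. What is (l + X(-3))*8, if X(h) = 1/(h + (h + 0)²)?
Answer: 580/3 ≈ 193.33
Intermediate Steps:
Y(a) = -6 + a
X(h) = 1/(h + h²)
l = 24 (l = (-6 + 0)*(-4) = -6*(-4) = 24)
(l + X(-3))*8 = (24 + 1/((-3)*(1 - 3)))*8 = (24 - ⅓/(-2))*8 = (24 - ⅓*(-½))*8 = (24 + ⅙)*8 = (145/6)*8 = 580/3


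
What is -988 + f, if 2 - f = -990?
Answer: 4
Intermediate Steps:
f = 992 (f = 2 - 1*(-990) = 2 + 990 = 992)
-988 + f = -988 + 992 = 4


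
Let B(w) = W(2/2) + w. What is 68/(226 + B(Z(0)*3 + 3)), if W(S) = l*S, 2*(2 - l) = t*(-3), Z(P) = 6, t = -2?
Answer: 34/123 ≈ 0.27642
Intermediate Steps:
l = -1 (l = 2 - (-1)*(-3) = 2 - ½*6 = 2 - 3 = -1)
W(S) = -S
B(w) = -1 + w (B(w) = -2/2 + w = -1*1 + w = -1 + w)
68/(226 + B(Z(0)*3 + 3)) = 68/(226 + (-1 + (6*3 + 3))) = 68/(226 + (-1 + (18 + 3))) = 68/(226 + (-1 + 21)) = 68/(226 + 20) = 68/246 = 68*(1/246) = 34/123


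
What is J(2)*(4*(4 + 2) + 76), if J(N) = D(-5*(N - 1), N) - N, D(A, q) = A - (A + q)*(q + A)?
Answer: -1600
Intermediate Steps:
D(A, q) = A - (A + q)² (D(A, q) = A - (A + q)*(A + q) = A - (A + q)²)
J(N) = 5 - (5 - 4*N)² - 6*N (J(N) = (-5*(N - 1) - (-5*(N - 1) + N)²) - N = (-5*(-1 + N) - (-5*(-1 + N) + N)²) - N = ((5 - 5*N) - ((5 - 5*N) + N)²) - N = ((5 - 5*N) - (5 - 4*N)²) - N = (5 - (5 - 4*N)² - 5*N) - N = 5 - (5 - 4*N)² - 6*N)
J(2)*(4*(4 + 2) + 76) = (-20 - 16*2² + 34*2)*(4*(4 + 2) + 76) = (-20 - 16*4 + 68)*(4*6 + 76) = (-20 - 64 + 68)*(24 + 76) = -16*100 = -1600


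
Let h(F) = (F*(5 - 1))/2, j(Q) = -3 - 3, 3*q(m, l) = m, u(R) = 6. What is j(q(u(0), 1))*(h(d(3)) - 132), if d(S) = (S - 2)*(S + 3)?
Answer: 720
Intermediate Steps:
q(m, l) = m/3
j(Q) = -6
d(S) = (-2 + S)*(3 + S)
h(F) = 2*F (h(F) = (F*4)*(1/2) = (4*F)*(1/2) = 2*F)
j(q(u(0), 1))*(h(d(3)) - 132) = -6*(2*(-6 + 3 + 3**2) - 132) = -6*(2*(-6 + 3 + 9) - 132) = -6*(2*6 - 132) = -6*(12 - 132) = -6*(-120) = 720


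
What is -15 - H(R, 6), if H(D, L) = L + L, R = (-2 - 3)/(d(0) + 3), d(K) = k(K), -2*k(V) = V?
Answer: -27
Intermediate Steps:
k(V) = -V/2
d(K) = -K/2
R = -5/3 (R = (-2 - 3)/(-½*0 + 3) = -5/(0 + 3) = -5/3 ≈ -1.6667)
H(D, L) = 2*L
-15 - H(R, 6) = -15 - 2*6 = -15 - 1*12 = -15 - 12 = -27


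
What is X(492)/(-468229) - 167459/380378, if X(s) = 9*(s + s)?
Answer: -81777787679/178104010562 ≈ -0.45916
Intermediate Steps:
X(s) = 18*s (X(s) = 9*(2*s) = 18*s)
X(492)/(-468229) - 167459/380378 = (18*492)/(-468229) - 167459/380378 = 8856*(-1/468229) - 167459*1/380378 = -8856/468229 - 167459/380378 = -81777787679/178104010562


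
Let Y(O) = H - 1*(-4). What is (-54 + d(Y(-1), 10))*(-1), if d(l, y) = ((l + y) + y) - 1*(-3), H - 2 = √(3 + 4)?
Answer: 25 - √7 ≈ 22.354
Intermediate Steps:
H = 2 + √7 (H = 2 + √(3 + 4) = 2 + √7 ≈ 4.6458)
Y(O) = 6 + √7 (Y(O) = (2 + √7) - 1*(-4) = (2 + √7) + 4 = 6 + √7)
d(l, y) = 3 + l + 2*y (d(l, y) = (l + 2*y) + 3 = 3 + l + 2*y)
(-54 + d(Y(-1), 10))*(-1) = (-54 + (3 + (6 + √7) + 2*10))*(-1) = (-54 + (3 + (6 + √7) + 20))*(-1) = (-54 + (29 + √7))*(-1) = (-25 + √7)*(-1) = 25 - √7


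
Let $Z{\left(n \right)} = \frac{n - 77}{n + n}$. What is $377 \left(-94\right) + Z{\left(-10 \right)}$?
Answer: $- \frac{708673}{20} \approx -35434.0$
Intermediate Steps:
$Z{\left(n \right)} = \frac{-77 + n}{2 n}$
$377 \left(-94\right) + Z{\left(-10 \right)} = 377 \left(-94\right) + \frac{-77 - 10}{2 \left(-10\right)} = -35438 + \frac{1}{2} \left(- \frac{1}{10}\right) \left(-87\right) = -35438 + \frac{87}{20} = - \frac{708673}{20}$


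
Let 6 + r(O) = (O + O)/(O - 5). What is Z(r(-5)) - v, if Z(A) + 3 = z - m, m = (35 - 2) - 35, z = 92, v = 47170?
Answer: -47079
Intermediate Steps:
r(O) = -6 + 2*O/(-5 + O) (r(O) = -6 + (O + O)/(O - 5) = -6 + (2*O)/(-5 + O) = -6 + 2*O/(-5 + O))
m = -2 (m = 33 - 35 = -2)
Z(A) = 91 (Z(A) = -3 + (92 - 1*(-2)) = -3 + (92 + 2) = -3 + 94 = 91)
Z(r(-5)) - v = 91 - 1*47170 = 91 - 47170 = -47079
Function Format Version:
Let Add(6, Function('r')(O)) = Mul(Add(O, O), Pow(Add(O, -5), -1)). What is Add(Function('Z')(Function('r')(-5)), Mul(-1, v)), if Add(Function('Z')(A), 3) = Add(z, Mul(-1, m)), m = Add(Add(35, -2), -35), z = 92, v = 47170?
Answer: -47079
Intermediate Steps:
Function('r')(O) = Add(-6, Mul(2, O, Pow(Add(-5, O), -1))) (Function('r')(O) = Add(-6, Mul(Add(O, O), Pow(Add(O, -5), -1))) = Add(-6, Mul(Mul(2, O), Pow(Add(-5, O), -1))) = Add(-6, Mul(2, O, Pow(Add(-5, O), -1))))
m = -2 (m = Add(33, -35) = -2)
Function('Z')(A) = 91 (Function('Z')(A) = Add(-3, Add(92, Mul(-1, -2))) = Add(-3, Add(92, 2)) = Add(-3, 94) = 91)
Add(Function('Z')(Function('r')(-5)), Mul(-1, v)) = Add(91, Mul(-1, 47170)) = Add(91, -47170) = -47079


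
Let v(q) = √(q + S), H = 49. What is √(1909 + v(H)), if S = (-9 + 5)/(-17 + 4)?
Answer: √(322621 + 13*√8333)/13 ≈ 43.772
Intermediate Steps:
S = 4/13 (S = -4/(-13) = -4*(-1/13) = 4/13 ≈ 0.30769)
v(q) = √(4/13 + q) (v(q) = √(q + 4/13) = √(4/13 + q))
√(1909 + v(H)) = √(1909 + √(52 + 169*49)/13) = √(1909 + √(52 + 8281)/13) = √(1909 + √8333/13)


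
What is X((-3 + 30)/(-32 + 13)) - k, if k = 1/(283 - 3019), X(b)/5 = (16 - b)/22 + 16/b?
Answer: -4725367/90288 ≈ -52.337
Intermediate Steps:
X(b) = 40/11 + 80/b - 5*b/22 (X(b) = 5*((16 - b)/22 + 16/b) = 5*((16 - b)*(1/22) + 16/b) = 5*((8/11 - b/22) + 16/b) = 5*(8/11 + 16/b - b/22) = 40/11 + 80/b - 5*b/22)
k = -1/2736 (k = 1/(-2736) = -1/2736 ≈ -0.00036550)
X((-3 + 30)/(-32 + 13)) - k = 5*(352 - (-3 + 30)/(-32 + 13)*(-16 + (-3 + 30)/(-32 + 13)))/(22*(((-3 + 30)/(-32 + 13)))) - 1*(-1/2736) = 5*(352 - 27/(-19)*(-16 + 27/(-19)))/(22*((27/(-19)))) + 1/2736 = 5*(352 - 27*(-1/19)*(-16 + 27*(-1/19)))/(22*((27*(-1/19)))) + 1/2736 = 5*(352 - 1*(-27/19)*(-16 - 27/19))/(22*(-27/19)) + 1/2736 = (5/22)*(-19/27)*(352 - 1*(-27/19)*(-331/19)) + 1/2736 = (5/22)*(-19/27)*(352 - 8937/361) + 1/2736 = (5/22)*(-19/27)*(118135/361) + 1/2736 = -590675/11286 + 1/2736 = -4725367/90288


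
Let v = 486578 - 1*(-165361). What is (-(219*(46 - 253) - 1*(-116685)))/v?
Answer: -23784/217313 ≈ -0.10945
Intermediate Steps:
v = 651939 (v = 486578 + 165361 = 651939)
(-(219*(46 - 253) - 1*(-116685)))/v = -(219*(46 - 253) - 1*(-116685))/651939 = -(219*(-207) + 116685)*(1/651939) = -(-45333 + 116685)*(1/651939) = -1*71352*(1/651939) = -71352*1/651939 = -23784/217313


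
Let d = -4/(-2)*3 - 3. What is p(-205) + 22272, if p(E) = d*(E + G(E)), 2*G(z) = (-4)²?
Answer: 21681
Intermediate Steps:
G(z) = 8 (G(z) = (½)*(-4)² = (½)*16 = 8)
d = 3 (d = -4*(-½)*3 - 3 = 2*3 - 3 = 6 - 3 = 3)
p(E) = 24 + 3*E (p(E) = 3*(E + 8) = 3*(8 + E) = 24 + 3*E)
p(-205) + 22272 = (24 + 3*(-205)) + 22272 = (24 - 615) + 22272 = -591 + 22272 = 21681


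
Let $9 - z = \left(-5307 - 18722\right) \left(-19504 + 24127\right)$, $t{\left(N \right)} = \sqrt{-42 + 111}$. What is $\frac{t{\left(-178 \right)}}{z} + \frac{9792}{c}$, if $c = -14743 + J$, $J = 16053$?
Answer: $\frac{4896}{655} + \frac{\sqrt{69}}{111086076} \approx 7.4748$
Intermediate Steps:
$t{\left(N \right)} = \sqrt{69}$
$z = 111086076$ ($z = 9 - \left(-5307 - 18722\right) \left(-19504 + 24127\right) = 9 - \left(-24029\right) 4623 = 9 - -111086067 = 9 + 111086067 = 111086076$)
$c = 1310$ ($c = -14743 + 16053 = 1310$)
$\frac{t{\left(-178 \right)}}{z} + \frac{9792}{c} = \frac{\sqrt{69}}{111086076} + \frac{9792}{1310} = \sqrt{69} \cdot \frac{1}{111086076} + 9792 \cdot \frac{1}{1310} = \frac{\sqrt{69}}{111086076} + \frac{4896}{655} = \frac{4896}{655} + \frac{\sqrt{69}}{111086076}$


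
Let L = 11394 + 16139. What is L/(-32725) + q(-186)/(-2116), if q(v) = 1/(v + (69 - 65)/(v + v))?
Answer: -91621247377/108898934900 ≈ -0.84134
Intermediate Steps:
L = 27533
q(v) = 1/(v + 2/v) (q(v) = 1/(v + 4/((2*v))) = 1/(v + 4*(1/(2*v))) = 1/(v + 2/v))
L/(-32725) + q(-186)/(-2116) = 27533/(-32725) - 186/(2 + (-186)²)/(-2116) = 27533*(-1/32725) - 186/(2 + 34596)*(-1/2116) = -2503/2975 - 186/34598*(-1/2116) = -2503/2975 - 186*1/34598*(-1/2116) = -2503/2975 - 93/17299*(-1/2116) = -2503/2975 + 93/36604684 = -91621247377/108898934900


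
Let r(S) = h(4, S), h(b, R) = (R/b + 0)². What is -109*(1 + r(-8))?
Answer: -545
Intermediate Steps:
h(b, R) = R²/b² (h(b, R) = (R/b)² = R²/b²)
r(S) = S²/16 (r(S) = S²/4² = S²*(1/16) = S²/16)
-109*(1 + r(-8)) = -109*(1 + (1/16)*(-8)²) = -109*(1 + (1/16)*64) = -109*(1 + 4) = -109*5 = -545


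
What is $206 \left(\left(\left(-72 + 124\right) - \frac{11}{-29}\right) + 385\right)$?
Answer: $\frac{2612904}{29} \approx 90100.0$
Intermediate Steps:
$206 \left(\left(\left(-72 + 124\right) - \frac{11}{-29}\right) + 385\right) = 206 \left(\left(52 - - \frac{11}{29}\right) + 385\right) = 206 \left(\left(52 + \frac{11}{29}\right) + 385\right) = 206 \left(\frac{1519}{29} + 385\right) = 206 \cdot \frac{12684}{29} = \frac{2612904}{29}$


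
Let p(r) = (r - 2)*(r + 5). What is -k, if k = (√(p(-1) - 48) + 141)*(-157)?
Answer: 22137 + 314*I*√15 ≈ 22137.0 + 1216.1*I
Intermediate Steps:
p(r) = (-2 + r)*(5 + r)
k = -22137 - 314*I*√15 (k = (√((-10 + (-1)² + 3*(-1)) - 48) + 141)*(-157) = (√((-10 + 1 - 3) - 48) + 141)*(-157) = (√(-12 - 48) + 141)*(-157) = (√(-60) + 141)*(-157) = (2*I*√15 + 141)*(-157) = (141 + 2*I*√15)*(-157) = -22137 - 314*I*√15 ≈ -22137.0 - 1216.1*I)
-k = -(-22137 - 314*I*√15) = 22137 + 314*I*√15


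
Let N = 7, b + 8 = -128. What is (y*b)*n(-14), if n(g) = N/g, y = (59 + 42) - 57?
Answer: 2992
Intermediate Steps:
b = -136 (b = -8 - 128 = -136)
y = 44 (y = 101 - 57 = 44)
n(g) = 7/g
(y*b)*n(-14) = (44*(-136))*(7/(-14)) = -41888*(-1)/14 = -5984*(-½) = 2992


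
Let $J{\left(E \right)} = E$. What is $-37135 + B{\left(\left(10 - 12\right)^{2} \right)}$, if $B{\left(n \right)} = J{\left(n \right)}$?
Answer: $-37131$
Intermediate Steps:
$B{\left(n \right)} = n$
$-37135 + B{\left(\left(10 - 12\right)^{2} \right)} = -37135 + \left(10 - 12\right)^{2} = -37135 + \left(-2\right)^{2} = -37135 + 4 = -37131$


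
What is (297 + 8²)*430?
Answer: 155230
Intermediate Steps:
(297 + 8²)*430 = (297 + 64)*430 = 361*430 = 155230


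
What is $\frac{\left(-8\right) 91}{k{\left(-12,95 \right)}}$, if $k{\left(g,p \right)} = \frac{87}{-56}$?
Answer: $\frac{40768}{87} \approx 468.6$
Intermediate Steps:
$k{\left(g,p \right)} = - \frac{87}{56}$ ($k{\left(g,p \right)} = 87 \left(- \frac{1}{56}\right) = - \frac{87}{56}$)
$\frac{\left(-8\right) 91}{k{\left(-12,95 \right)}} = \frac{\left(-8\right) 91}{- \frac{87}{56}} = \left(-728\right) \left(- \frac{56}{87}\right) = \frac{40768}{87}$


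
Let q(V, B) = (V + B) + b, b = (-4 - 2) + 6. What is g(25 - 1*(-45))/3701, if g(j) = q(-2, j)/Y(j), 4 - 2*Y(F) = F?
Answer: -68/122133 ≈ -0.00055677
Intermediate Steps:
b = 0 (b = -6 + 6 = 0)
Y(F) = 2 - F/2
q(V, B) = B + V (q(V, B) = (V + B) + 0 = (B + V) + 0 = B + V)
g(j) = (-2 + j)/(2 - j/2) (g(j) = (j - 2)/(2 - j/2) = (-2 + j)/(2 - j/2))
g(25 - 1*(-45))/3701 = (2*(2 - (25 - 1*(-45)))/(-4 + (25 - 1*(-45))))/3701 = (2*(2 - (25 + 45))/(-4 + (25 + 45)))*(1/3701) = (2*(2 - 1*70)/(-4 + 70))*(1/3701) = (2*(2 - 70)/66)*(1/3701) = (2*(1/66)*(-68))*(1/3701) = -68/33*1/3701 = -68/122133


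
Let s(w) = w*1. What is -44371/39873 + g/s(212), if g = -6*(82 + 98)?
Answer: -13117373/2113269 ≈ -6.2071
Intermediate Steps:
s(w) = w
g = -1080 (g = -6*180 = -1080)
-44371/39873 + g/s(212) = -44371/39873 - 1080/212 = -44371*1/39873 - 1080*1/212 = -44371/39873 - 270/53 = -13117373/2113269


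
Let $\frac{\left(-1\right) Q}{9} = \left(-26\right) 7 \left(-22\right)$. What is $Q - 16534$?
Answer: $-52570$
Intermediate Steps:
$Q = -36036$ ($Q = - 9 \left(-26\right) 7 \left(-22\right) = - 9 \left(\left(-182\right) \left(-22\right)\right) = \left(-9\right) 4004 = -36036$)
$Q - 16534 = -36036 - 16534 = -52570$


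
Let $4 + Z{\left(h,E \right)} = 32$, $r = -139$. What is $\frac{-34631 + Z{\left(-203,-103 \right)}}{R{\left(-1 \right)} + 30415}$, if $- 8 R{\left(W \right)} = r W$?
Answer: $- \frac{276824}{243181} \approx -1.1383$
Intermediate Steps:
$R{\left(W \right)} = \frac{139 W}{8}$ ($R{\left(W \right)} = - \frac{\left(-139\right) W}{8} = \frac{139 W}{8}$)
$Z{\left(h,E \right)} = 28$ ($Z{\left(h,E \right)} = -4 + 32 = 28$)
$\frac{-34631 + Z{\left(-203,-103 \right)}}{R{\left(-1 \right)} + 30415} = \frac{-34631 + 28}{\frac{139}{8} \left(-1\right) + 30415} = - \frac{34603}{- \frac{139}{8} + 30415} = - \frac{34603}{\frac{243181}{8}} = \left(-34603\right) \frac{8}{243181} = - \frac{276824}{243181}$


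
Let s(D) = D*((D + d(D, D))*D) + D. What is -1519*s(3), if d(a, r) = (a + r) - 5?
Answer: -59241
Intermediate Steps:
d(a, r) = -5 + a + r
s(D) = D + D**2*(-5 + 3*D) (s(D) = D*((D + (-5 + D + D))*D) + D = D*((D + (-5 + 2*D))*D) + D = D*((-5 + 3*D)*D) + D = D*(D*(-5 + 3*D)) + D = D**2*(-5 + 3*D) + D = D + D**2*(-5 + 3*D))
-1519*s(3) = -4557*(1 - 5*3 + 3*3**2) = -4557*(1 - 15 + 3*9) = -4557*(1 - 15 + 27) = -4557*13 = -1519*39 = -59241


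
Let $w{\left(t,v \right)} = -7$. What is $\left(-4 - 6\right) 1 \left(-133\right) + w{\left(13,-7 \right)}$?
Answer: $1323$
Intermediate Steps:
$\left(-4 - 6\right) 1 \left(-133\right) + w{\left(13,-7 \right)} = \left(-4 - 6\right) 1 \left(-133\right) - 7 = \left(-10\right) 1 \left(-133\right) - 7 = \left(-10\right) \left(-133\right) - 7 = 1330 - 7 = 1323$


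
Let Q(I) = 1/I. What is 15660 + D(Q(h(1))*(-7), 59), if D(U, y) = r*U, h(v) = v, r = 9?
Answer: 15597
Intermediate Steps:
D(U, y) = 9*U
15660 + D(Q(h(1))*(-7), 59) = 15660 + 9*(-7/1) = 15660 + 9*(1*(-7)) = 15660 + 9*(-7) = 15660 - 63 = 15597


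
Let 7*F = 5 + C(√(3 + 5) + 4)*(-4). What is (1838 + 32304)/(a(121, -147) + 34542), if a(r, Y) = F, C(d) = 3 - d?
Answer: 57789466182/58468690681 - 1911952*√2/58468690681 ≈ 0.98834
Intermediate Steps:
F = 9/7 + 8*√2/7 (F = (5 + (3 - (√(3 + 5) + 4))*(-4))/7 = (5 + (3 - (√8 + 4))*(-4))/7 = (5 + (3 - (2*√2 + 4))*(-4))/7 = (5 + (3 - (4 + 2*√2))*(-4))/7 = (5 + (3 + (-4 - 2*√2))*(-4))/7 = (5 + (-1 - 2*√2)*(-4))/7 = (5 + (4 + 8*√2))/7 = (9 + 8*√2)/7 = 9/7 + 8*√2/7 ≈ 2.9020)
a(r, Y) = 9/7 + 8*√2/7
(1838 + 32304)/(a(121, -147) + 34542) = (1838 + 32304)/((9/7 + 8*√2/7) + 34542) = 34142/(241803/7 + 8*√2/7)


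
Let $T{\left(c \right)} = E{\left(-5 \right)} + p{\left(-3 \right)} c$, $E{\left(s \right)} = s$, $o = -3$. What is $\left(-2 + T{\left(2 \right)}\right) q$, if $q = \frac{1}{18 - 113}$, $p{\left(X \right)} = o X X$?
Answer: $\frac{61}{95} \approx 0.64211$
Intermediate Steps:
$p{\left(X \right)} = - 3 X^{2}$ ($p{\left(X \right)} = - 3 X X = - 3 X^{2}$)
$T{\left(c \right)} = -5 - 27 c$ ($T{\left(c \right)} = -5 + - 3 \left(-3\right)^{2} c = -5 + \left(-3\right) 9 c = -5 - 27 c$)
$q = - \frac{1}{95}$ ($q = \frac{1}{-95} = - \frac{1}{95} \approx -0.010526$)
$\left(-2 + T{\left(2 \right)}\right) q = \left(-2 - 59\right) \left(- \frac{1}{95}\right) = \left(-61\right) \left(- \frac{1}{95}\right) = \frac{61}{95}$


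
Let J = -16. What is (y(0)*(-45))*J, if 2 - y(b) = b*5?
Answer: 1440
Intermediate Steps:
y(b) = 2 - 5*b (y(b) = 2 - b*5 = 2 - 5*b)
(y(0)*(-45))*J = ((2 - 5*0)*(-45))*(-16) = ((2 + 0)*(-45))*(-16) = (2*(-45))*(-16) = -90*(-16) = 1440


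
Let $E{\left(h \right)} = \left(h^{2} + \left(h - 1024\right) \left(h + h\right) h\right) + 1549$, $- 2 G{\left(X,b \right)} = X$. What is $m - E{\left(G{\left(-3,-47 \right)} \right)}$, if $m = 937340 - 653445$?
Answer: $286945$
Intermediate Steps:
$G{\left(X,b \right)} = - \frac{X}{2}$
$m = 283895$ ($m = 937340 - 653445 = 283895$)
$E{\left(h \right)} = 1549 + h^{2} + 2 h^{2} \left(-1024 + h\right)$ ($E{\left(h \right)} = \left(h^{2} + \left(-1024 + h\right) 2 h h\right) + 1549 = \left(h^{2} + 2 h \left(-1024 + h\right) h\right) + 1549 = \left(h^{2} + 2 h^{2} \left(-1024 + h\right)\right) + 1549 = 1549 + h^{2} + 2 h^{2} \left(-1024 + h\right)$)
$m - E{\left(G{\left(-3,-47 \right)} \right)} = 283895 - \left(1549 - 2047 \left(\left(- \frac{1}{2}\right) \left(-3\right)\right)^{2} + 2 \left(\left(- \frac{1}{2}\right) \left(-3\right)\right)^{3}\right) = 283895 - \left(1549 - 2047 \left(\frac{3}{2}\right)^{2} + 2 \left(\frac{3}{2}\right)^{3}\right) = 283895 - \left(1549 - \frac{18423}{4} + 2 \cdot \frac{27}{8}\right) = 283895 - \left(1549 - \frac{18423}{4} + \frac{27}{4}\right) = 283895 - -3050 = 283895 + 3050 = 286945$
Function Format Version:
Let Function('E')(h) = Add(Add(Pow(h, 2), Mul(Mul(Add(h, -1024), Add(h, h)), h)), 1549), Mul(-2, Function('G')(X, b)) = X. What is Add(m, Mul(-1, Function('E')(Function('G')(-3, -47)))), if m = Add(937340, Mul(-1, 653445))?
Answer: 286945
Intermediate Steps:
Function('G')(X, b) = Mul(Rational(-1, 2), X)
m = 283895 (m = Add(937340, -653445) = 283895)
Function('E')(h) = Add(1549, Pow(h, 2), Mul(2, Pow(h, 2), Add(-1024, h))) (Function('E')(h) = Add(Add(Pow(h, 2), Mul(Mul(Add(-1024, h), Mul(2, h)), h)), 1549) = Add(Add(Pow(h, 2), Mul(Mul(2, h, Add(-1024, h)), h)), 1549) = Add(Add(Pow(h, 2), Mul(2, Pow(h, 2), Add(-1024, h))), 1549) = Add(1549, Pow(h, 2), Mul(2, Pow(h, 2), Add(-1024, h))))
Add(m, Mul(-1, Function('E')(Function('G')(-3, -47)))) = Add(283895, Mul(-1, Add(1549, Mul(-2047, Pow(Mul(Rational(-1, 2), -3), 2)), Mul(2, Pow(Mul(Rational(-1, 2), -3), 3))))) = Add(283895, Mul(-1, Add(1549, Mul(-2047, Pow(Rational(3, 2), 2)), Mul(2, Pow(Rational(3, 2), 3))))) = Add(283895, Mul(-1, Add(1549, Mul(-2047, Rational(9, 4)), Mul(2, Rational(27, 8))))) = Add(283895, Mul(-1, Add(1549, Rational(-18423, 4), Rational(27, 4)))) = Add(283895, Mul(-1, -3050)) = Add(283895, 3050) = 286945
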